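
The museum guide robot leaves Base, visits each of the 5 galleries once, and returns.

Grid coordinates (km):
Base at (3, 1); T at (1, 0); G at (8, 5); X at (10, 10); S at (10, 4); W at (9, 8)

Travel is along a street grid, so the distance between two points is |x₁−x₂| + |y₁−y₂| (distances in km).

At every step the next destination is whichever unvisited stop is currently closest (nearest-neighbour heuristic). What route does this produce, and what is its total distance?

Nearest-neighbour total = 42 km; route Base → T → G → S → W → X → Base.

At Base the remaining stops are T 3, G 9, S 10, W 13, X 16; go to T.
At T the remaining stops are G 12, S 13, W 16, X 19; go to G.
At G the remaining stops are S 3, W 4, X 7; go to S.
At S the remaining stops are W 5, X 6; go to W.
At W the remaining stops are X 3; go to X.
Return X→Base: 16.
Total = 3 + 12 + 3 + 5 + 3 + 16 = 42.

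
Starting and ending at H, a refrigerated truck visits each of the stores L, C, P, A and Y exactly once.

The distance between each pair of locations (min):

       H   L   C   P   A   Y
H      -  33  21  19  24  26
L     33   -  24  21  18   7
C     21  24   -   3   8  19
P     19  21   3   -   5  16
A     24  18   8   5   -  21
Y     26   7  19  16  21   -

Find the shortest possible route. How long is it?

With 5 stops there are 5!/2 = 60 distinct round trips (a route and its reverse cost the same).
H-L-C-P-A-Y-H: 33+24+3+5+21+26 = 112
H-L-C-P-Y-A-H: 33+24+3+16+21+24 = 121
H-L-C-A-P-Y-H: 33+24+8+5+16+26 = 112
H-L-C-A-Y-P-H: 33+24+8+21+16+19 = 121
H-L-C-Y-P-A-H: 33+24+19+16+5+24 = 121
H-L-C-Y-A-P-H: 33+24+19+21+5+19 = 121
H-L-P-C-A-Y-H: 33+21+3+8+21+26 = 112
H-L-P-C-Y-A-H: 33+21+3+19+21+24 = 121
H-L-P-A-C-Y-H: 33+21+5+8+19+26 = 112
H-L-P-A-Y-C-H: 33+21+5+21+19+21 = 120
H-L-P-Y-C-A-H: 33+21+16+19+8+24 = 121
H-L-P-Y-A-C-H: 33+21+16+21+8+21 = 120
H-L-A-C-P-Y-H: 33+18+8+3+16+26 = 104
H-L-A-C-Y-P-H: 33+18+8+19+16+19 = 113
… (46 more)
H-C-P-A-L-Y-H: 21+3+5+18+7+26 = 80  ← best
The minimum is 80.
One optimal route: H → C → P → A → L → Y → H (or its reverse).

80 min — the shortest possible round trip.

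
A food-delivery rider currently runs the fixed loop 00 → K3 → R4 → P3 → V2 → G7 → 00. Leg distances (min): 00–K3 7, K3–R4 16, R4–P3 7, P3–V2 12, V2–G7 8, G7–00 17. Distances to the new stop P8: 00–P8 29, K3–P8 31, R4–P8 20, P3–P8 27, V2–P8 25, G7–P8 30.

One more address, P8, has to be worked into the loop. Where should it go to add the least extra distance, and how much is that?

Insertion cost between consecutive stops i–j is d(i,P8) + d(P8,j) − d(i,j):
  between 00 and K3: 29 + 31 − 7 = 53
  between K3 and R4: 31 + 20 − 16 = 35
  between R4 and P3: 20 + 27 − 7 = 40
  between P3 and V2: 27 + 25 − 12 = 40
  between V2 and G7: 25 + 30 − 8 = 47
  between G7 and 00: 30 + 29 − 17 = 42
Cheapest insertion is between K3 and R4, adding 35.
New total = 67 + 35 = 102.

Minimum extra distance: 35 min, inserting P8 between K3 and R4.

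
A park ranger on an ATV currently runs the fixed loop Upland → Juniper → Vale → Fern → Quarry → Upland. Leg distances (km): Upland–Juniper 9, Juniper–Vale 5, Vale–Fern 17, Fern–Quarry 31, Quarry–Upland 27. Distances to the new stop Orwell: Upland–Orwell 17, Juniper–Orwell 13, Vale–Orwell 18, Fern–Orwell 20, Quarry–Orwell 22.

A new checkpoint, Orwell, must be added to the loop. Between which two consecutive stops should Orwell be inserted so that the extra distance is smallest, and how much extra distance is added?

Insertion cost between consecutive stops i–j is d(i,Orwell) + d(Orwell,j) − d(i,j):
  between Upland and Juniper: 17 + 13 − 9 = 21
  between Juniper and Vale: 13 + 18 − 5 = 26
  between Vale and Fern: 18 + 20 − 17 = 21
  between Fern and Quarry: 20 + 22 − 31 = 11
  between Quarry and Upland: 22 + 17 − 27 = 12
Cheapest insertion is between Fern and Quarry, adding 11.
New total = 89 + 11 = 100.

Adding 11 km by placing Orwell on the Fern–Quarry leg.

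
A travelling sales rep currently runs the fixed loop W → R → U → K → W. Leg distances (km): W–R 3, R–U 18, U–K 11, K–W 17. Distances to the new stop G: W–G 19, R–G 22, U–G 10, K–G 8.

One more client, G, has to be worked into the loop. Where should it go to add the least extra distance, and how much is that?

Insertion cost between consecutive stops i–j is d(i,G) + d(G,j) − d(i,j):
  between W and R: 19 + 22 − 3 = 38
  between R and U: 22 + 10 − 18 = 14
  between U and K: 10 + 8 − 11 = 7
  between K and W: 8 + 19 − 17 = 10
Cheapest insertion is between U and K, adding 7.
New total = 49 + 7 = 56.

Minimum extra distance: 7 km, inserting G between U and K.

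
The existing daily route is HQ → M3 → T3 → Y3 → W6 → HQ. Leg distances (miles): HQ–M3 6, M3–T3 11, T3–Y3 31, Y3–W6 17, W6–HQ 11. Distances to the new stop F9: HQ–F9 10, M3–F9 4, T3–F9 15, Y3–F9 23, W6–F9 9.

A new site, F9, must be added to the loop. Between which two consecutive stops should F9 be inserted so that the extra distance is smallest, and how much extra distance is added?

+7 miles — insert F9 between T3 and Y3.

Insertion cost between consecutive stops i–j is d(i,F9) + d(F9,j) − d(i,j):
  between HQ and M3: 10 + 4 − 6 = 8
  between M3 and T3: 4 + 15 − 11 = 8
  between T3 and Y3: 15 + 23 − 31 = 7
  between Y3 and W6: 23 + 9 − 17 = 15
  between W6 and HQ: 9 + 10 − 11 = 8
Cheapest insertion is between T3 and Y3, adding 7.
New total = 76 + 7 = 83.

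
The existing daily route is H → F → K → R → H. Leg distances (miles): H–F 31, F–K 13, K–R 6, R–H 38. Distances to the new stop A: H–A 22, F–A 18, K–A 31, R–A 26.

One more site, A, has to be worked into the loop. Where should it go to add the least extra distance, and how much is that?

Minimum extra distance: 9 miles, inserting A between H and F.

Insertion cost between consecutive stops i–j is d(i,A) + d(A,j) − d(i,j):
  between H and F: 22 + 18 − 31 = 9
  between F and K: 18 + 31 − 13 = 36
  between K and R: 31 + 26 − 6 = 51
  between R and H: 26 + 22 − 38 = 10
Cheapest insertion is between H and F, adding 9.
New total = 88 + 9 = 97.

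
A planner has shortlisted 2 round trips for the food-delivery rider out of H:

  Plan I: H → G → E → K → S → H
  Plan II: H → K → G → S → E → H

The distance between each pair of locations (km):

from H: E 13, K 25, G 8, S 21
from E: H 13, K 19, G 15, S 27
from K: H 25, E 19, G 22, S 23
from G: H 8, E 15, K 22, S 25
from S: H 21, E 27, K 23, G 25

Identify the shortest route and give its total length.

Shortest is Plan I, total 86 km.

Plan I: 8 + 15 + 19 + 23 + 21 = 86
Plan II: 25 + 22 + 25 + 27 + 13 = 112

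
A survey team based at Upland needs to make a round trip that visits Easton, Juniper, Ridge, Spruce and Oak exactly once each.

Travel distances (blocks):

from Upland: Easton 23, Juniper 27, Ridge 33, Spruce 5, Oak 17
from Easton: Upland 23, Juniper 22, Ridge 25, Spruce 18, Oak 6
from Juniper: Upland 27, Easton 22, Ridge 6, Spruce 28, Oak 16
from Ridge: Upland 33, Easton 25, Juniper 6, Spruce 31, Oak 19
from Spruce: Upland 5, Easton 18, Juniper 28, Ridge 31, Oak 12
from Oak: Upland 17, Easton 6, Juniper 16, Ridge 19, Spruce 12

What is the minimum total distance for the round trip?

81 blocks — the shortest possible round trip.

There are 60 distinct closed tours to check (reversals are equivalent).
Upland-Easton-Juniper-Ridge-Spruce-Oak-Upland: 23+22+6+31+12+17 = 111
Upland-Easton-Juniper-Ridge-Oak-Spruce-Upland: 23+22+6+19+12+5 = 87
Upland-Easton-Juniper-Spruce-Ridge-Oak-Upland: 23+22+28+31+19+17 = 140
Upland-Easton-Juniper-Spruce-Oak-Ridge-Upland: 23+22+28+12+19+33 = 137
Upland-Easton-Juniper-Oak-Ridge-Spruce-Upland: 23+22+16+19+31+5 = 116
Upland-Easton-Juniper-Oak-Spruce-Ridge-Upland: 23+22+16+12+31+33 = 137
Upland-Easton-Ridge-Juniper-Spruce-Oak-Upland: 23+25+6+28+12+17 = 111
Upland-Easton-Ridge-Juniper-Oak-Spruce-Upland: 23+25+6+16+12+5 = 87
Upland-Easton-Ridge-Spruce-Juniper-Oak-Upland: 23+25+31+28+16+17 = 140
Upland-Easton-Ridge-Spruce-Oak-Juniper-Upland: 23+25+31+12+16+27 = 134
Upland-Easton-Ridge-Oak-Juniper-Spruce-Upland: 23+25+19+16+28+5 = 116
Upland-Easton-Ridge-Oak-Spruce-Juniper-Upland: 23+25+19+12+28+27 = 134
Upland-Easton-Spruce-Juniper-Ridge-Oak-Upland: 23+18+28+6+19+17 = 111
Upland-Easton-Spruce-Juniper-Oak-Ridge-Upland: 23+18+28+16+19+33 = 137
… (46 more)
Upland-Juniper-Ridge-Easton-Oak-Spruce-Upland: 27+6+25+6+12+5 = 81  ← best
The minimum is 81.
One optimal route: Upland → Juniper → Ridge → Easton → Oak → Spruce → Upland (or its reverse).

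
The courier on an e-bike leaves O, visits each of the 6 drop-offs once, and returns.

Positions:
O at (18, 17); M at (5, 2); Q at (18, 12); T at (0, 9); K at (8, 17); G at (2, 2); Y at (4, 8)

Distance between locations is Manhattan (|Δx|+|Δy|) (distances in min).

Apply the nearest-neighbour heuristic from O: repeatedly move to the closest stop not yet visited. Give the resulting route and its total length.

O → [Q:5 / K:10 / Y:23 / T:26 / M:28 / G:31] → Q (5)
Q → [K:15 / Y:18 / T:21 / M:23 / G:26] → K (15)
K → [Y:13 / T:16 / M:18 / G:21] → Y (13)
Y → [T:5 / M:7 / G:8] → T (5)
T → [G:9 / M:12] → G (9)
G → [M:3] → M (3)
Return M→O: 28.
Total = 5 + 15 + 13 + 5 + 9 + 3 + 28 = 78.

Total distance 78 min via the nearest-neighbour route O → Q → K → Y → T → G → M → O.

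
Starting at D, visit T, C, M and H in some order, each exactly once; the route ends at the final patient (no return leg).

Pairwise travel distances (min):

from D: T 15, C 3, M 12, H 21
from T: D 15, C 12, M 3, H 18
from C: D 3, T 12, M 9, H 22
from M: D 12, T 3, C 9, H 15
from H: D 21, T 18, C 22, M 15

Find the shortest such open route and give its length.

33 min — the minimum one-way total.

There are 4! = 24 possible orderings.
D → T → C → M → H: 15+12+9+15 = 51
D → T → C → H → M: 15+12+22+15 = 64
D → T → M → C → H: 15+3+9+22 = 49
D → T → M → H → C: 15+3+15+22 = 55
D → T → H → C → M: 15+18+22+9 = 64
D → T → H → M → C: 15+18+15+9 = 57
D → C → T → M → H: 3+12+3+15 = 33
D → C → T → H → M: 3+12+18+15 = 48
D → C → M → T → H: 3+9+3+18 = 33
D → C → M → H → T: 3+9+15+18 = 45
D → C → H → T → M: 3+22+18+3 = 46
D → C → H → M → T: 3+22+15+3 = 43
D → M → T → C → H: 12+3+12+22 = 49
D → M → T → H → C: 12+3+18+22 = 55
… (10 more)
The minimum is 33.
One shortest path: D → C → T → M → H.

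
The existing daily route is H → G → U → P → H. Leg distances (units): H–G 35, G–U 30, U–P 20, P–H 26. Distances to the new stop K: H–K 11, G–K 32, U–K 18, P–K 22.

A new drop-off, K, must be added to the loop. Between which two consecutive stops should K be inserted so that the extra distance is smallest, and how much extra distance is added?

Minimum extra distance: 7, inserting K between P and H.

Insertion cost between consecutive stops i–j is d(i,K) + d(K,j) − d(i,j):
  between H and G: 11 + 32 − 35 = 8
  between G and U: 32 + 18 − 30 = 20
  between U and P: 18 + 22 − 20 = 20
  between P and H: 22 + 11 − 26 = 7
Cheapest insertion is between P and H, adding 7.
New total = 111 + 7 = 118.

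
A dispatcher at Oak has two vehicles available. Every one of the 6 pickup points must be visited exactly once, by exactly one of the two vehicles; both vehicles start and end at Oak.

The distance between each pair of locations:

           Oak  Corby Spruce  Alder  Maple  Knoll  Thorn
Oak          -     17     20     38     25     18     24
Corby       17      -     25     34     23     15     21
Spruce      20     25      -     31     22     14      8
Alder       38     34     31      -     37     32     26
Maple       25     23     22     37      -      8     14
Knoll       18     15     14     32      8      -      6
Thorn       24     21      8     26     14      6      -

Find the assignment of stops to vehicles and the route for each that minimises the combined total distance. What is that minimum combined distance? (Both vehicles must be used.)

150 — the smallest possible combined total.

Check every non-empty split of the stops between the two vehicles; for each half take its own optimal tour:
  {Corby} + {Spruce, Alder, Maple, Knoll, Thorn}: 34 + 116 = 150
  {Spruce} + {Corby, Alder, Maple, Knoll, Thorn}: 40 + 116 = 156
  {Corby, Spruce} + {Alder, Maple, Knoll, Thorn}: 62 + 103 = 165
  {Alder} + {Corby, Spruce, Maple, Knoll, Thorn}: 76 + 82 = 158
  {Corby, Alder} + {Spruce, Maple, Knoll, Thorn}: 89 + 67 = 156
  {Spruce, Alder} + {Corby, Maple, Knoll, Thorn}: 89 + 77 = 166
  … (31 splits in total)
Best: vehicle 1 Oak → Corby → Oak = 34; vehicle 2 Oak → Spruce → Alder → Thorn → Knoll → Maple → Oak = 116; combined 150.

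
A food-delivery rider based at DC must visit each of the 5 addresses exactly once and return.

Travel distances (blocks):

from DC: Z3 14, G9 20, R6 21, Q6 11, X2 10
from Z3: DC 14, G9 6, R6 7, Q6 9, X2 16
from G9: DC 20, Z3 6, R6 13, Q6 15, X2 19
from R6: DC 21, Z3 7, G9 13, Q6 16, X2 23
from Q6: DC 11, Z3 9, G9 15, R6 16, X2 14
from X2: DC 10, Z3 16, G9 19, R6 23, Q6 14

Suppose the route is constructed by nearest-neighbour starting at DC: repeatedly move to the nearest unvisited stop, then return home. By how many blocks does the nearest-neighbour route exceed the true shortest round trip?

DC: X2=10, Q6=11, Z3=14, G9=20, R6=21 ⇒ X2
X2: Q6=14, Z3=16, G9=19, R6=23 ⇒ Q6
Q6: Z3=9, G9=15, R6=16 ⇒ Z3
Z3: G9=6, R6=7 ⇒ G9
G9: R6=13 ⇒ R6
NN route DC → X2 → Q6 → Z3 → G9 → R6 → DC costs 73.
Optimal: DC → Q6 → Z3 → R6 → G9 → X2 → DC costs 69 (by enumerating all 60 distinct tours).
Excess = 73 − 69 = 4.

The nearest-neighbour route is 4 blocks longer than optimal.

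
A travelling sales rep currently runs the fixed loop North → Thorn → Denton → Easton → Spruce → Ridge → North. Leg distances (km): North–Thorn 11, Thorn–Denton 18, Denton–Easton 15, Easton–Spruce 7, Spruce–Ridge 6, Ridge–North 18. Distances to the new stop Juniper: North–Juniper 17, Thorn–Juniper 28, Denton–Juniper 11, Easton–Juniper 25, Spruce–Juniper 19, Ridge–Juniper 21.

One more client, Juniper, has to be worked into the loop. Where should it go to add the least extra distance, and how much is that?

Minimum extra distance: 20 km, inserting Juniper between Ridge and North.

Insertion cost between consecutive stops i–j is d(i,Juniper) + d(Juniper,j) − d(i,j):
  between North and Thorn: 17 + 28 − 11 = 34
  between Thorn and Denton: 28 + 11 − 18 = 21
  between Denton and Easton: 11 + 25 − 15 = 21
  between Easton and Spruce: 25 + 19 − 7 = 37
  between Spruce and Ridge: 19 + 21 − 6 = 34
  between Ridge and North: 21 + 17 − 18 = 20
Cheapest insertion is between Ridge and North, adding 20.
New total = 75 + 20 = 95.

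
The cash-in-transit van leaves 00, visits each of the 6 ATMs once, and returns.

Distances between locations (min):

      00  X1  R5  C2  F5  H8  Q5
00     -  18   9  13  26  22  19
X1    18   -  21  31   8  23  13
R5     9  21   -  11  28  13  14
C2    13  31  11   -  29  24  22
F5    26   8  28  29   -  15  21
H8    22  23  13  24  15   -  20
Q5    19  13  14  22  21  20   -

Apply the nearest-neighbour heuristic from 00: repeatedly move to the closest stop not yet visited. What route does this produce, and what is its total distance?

Total distance 100 min via the nearest-neighbour route 00 → R5 → C2 → Q5 → X1 → F5 → H8 → 00.

At 00 the remaining stops are R5 9, C2 13, X1 18, Q5 19, H8 22, F5 26; go to R5.
At R5 the remaining stops are C2 11, H8 13, Q5 14, X1 21, F5 28; go to C2.
At C2 the remaining stops are Q5 22, H8 24, F5 29, X1 31; go to Q5.
At Q5 the remaining stops are X1 13, H8 20, F5 21; go to X1.
At X1 the remaining stops are F5 8, H8 23; go to F5.
At F5 the remaining stops are H8 15; go to H8.
Return H8→00: 22.
Total = 9 + 11 + 22 + 13 + 8 + 15 + 22 = 100.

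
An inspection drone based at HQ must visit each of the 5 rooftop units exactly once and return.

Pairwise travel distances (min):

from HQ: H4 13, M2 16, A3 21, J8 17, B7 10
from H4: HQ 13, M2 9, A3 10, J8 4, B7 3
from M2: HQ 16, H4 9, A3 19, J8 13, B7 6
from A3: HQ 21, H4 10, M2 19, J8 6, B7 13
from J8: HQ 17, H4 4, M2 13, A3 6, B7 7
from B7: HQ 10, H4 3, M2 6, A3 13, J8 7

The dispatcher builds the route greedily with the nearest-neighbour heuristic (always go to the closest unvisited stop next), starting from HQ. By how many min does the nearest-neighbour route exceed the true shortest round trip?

HQ: B7=10, H4=13, M2=16, J8=17, A3=21 ⇒ B7
B7: H4=3, M2=6, J8=7, A3=13 ⇒ H4
H4: J8=4, M2=9, A3=10 ⇒ J8
J8: A3=6, M2=13 ⇒ A3
A3: M2=19 ⇒ M2
NN route HQ → B7 → H4 → J8 → A3 → M2 → HQ costs 58.
Optimal: HQ → M2 → B7 → H4 → J8 → A3 → HQ costs 56 (by enumerating all 60 distinct tours).
Excess = 58 − 56 = 2.

2 min longer than the optimal tour.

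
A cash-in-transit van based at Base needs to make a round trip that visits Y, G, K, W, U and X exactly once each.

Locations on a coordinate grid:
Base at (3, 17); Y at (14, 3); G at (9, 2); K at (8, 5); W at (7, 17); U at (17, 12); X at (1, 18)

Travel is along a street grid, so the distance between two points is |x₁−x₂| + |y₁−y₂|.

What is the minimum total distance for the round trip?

Base→Y→G→K→W→U→X→Base: 25+6+4+13+15+22+3 = 88
Base→Y→G→K→W→X→U→Base: 25+6+4+13+7+22+19 = 96
Base→Y→G→K→U→W→X→Base: 25+6+4+16+15+7+3 = 76
Base→Y→G→K→U→X→W→Base: 25+6+4+16+22+7+4 = 84
Base→Y→G→K→X→W→U→Base: 25+6+4+20+7+15+19 = 96
Base→Y→G→K→X→U→W→Base: 25+6+4+20+22+15+4 = 96
Base→Y→G→W→K→U→X→Base: 25+6+17+13+16+22+3 = 102
Base→Y→G→W→K→X→U→Base: 25+6+17+13+20+22+19 = 122
… (352 more)
Base→K→G→Y→U→W→X→Base: 17+4+6+12+15+7+3 = 64  ← best
The minimum is 64.
One optimal route: Base → K → G → Y → U → W → X → Base (or its reverse).

Minimum total distance: 64.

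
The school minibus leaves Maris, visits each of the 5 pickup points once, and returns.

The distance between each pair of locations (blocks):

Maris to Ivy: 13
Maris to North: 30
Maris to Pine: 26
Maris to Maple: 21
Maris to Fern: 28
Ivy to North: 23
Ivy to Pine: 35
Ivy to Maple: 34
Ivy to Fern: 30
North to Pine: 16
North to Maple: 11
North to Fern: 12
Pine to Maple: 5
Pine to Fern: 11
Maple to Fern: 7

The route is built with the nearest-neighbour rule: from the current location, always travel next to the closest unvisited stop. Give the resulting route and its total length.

Total distance 91 blocks via the nearest-neighbour route Maris → Ivy → North → Maple → Pine → Fern → Maris.

From Maris: distances to unvisited — Ivy=13, Maple=21, Pine=26, Fern=28, North=30. Nearest is Ivy (13).
From Ivy: distances to unvisited — North=23, Fern=30, Maple=34, Pine=35. Nearest is North (23).
From North: distances to unvisited — Maple=11, Fern=12, Pine=16. Nearest is Maple (11).
From Maple: distances to unvisited — Pine=5, Fern=7. Nearest is Pine (5).
From Pine: distances to unvisited — Fern=11. Nearest is Fern (11).
Return Fern→Maris: 28.
Total = 13 + 23 + 11 + 5 + 11 + 28 = 91.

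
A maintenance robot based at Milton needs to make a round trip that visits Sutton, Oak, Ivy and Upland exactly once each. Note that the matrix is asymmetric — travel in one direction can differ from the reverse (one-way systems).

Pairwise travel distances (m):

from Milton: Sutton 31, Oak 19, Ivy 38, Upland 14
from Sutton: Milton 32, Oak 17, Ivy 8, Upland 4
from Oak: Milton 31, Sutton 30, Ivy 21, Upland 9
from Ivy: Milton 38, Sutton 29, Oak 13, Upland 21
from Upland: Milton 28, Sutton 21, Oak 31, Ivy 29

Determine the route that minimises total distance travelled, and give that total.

Milton-Sutton-Oak-Ivy-Upland-Milton: 31+17+21+21+28 = 118
Milton-Sutton-Oak-Upland-Ivy-Milton: 31+17+9+29+38 = 124
Milton-Sutton-Ivy-Oak-Upland-Milton: 31+8+13+9+28 = 89
Milton-Sutton-Ivy-Upland-Oak-Milton: 31+8+21+31+31 = 122
Milton-Sutton-Upland-Oak-Ivy-Milton: 31+4+31+21+38 = 125
Milton-Sutton-Upland-Ivy-Oak-Milton: 31+4+29+13+31 = 108
Milton-Oak-Sutton-Ivy-Upland-Milton: 19+30+8+21+28 = 106
Milton-Oak-Sutton-Upland-Ivy-Milton: 19+30+4+29+38 = 120
Milton-Oak-Ivy-Sutton-Upland-Milton: 19+21+29+4+28 = 101
Milton-Oak-Ivy-Upland-Sutton-Milton: 19+21+21+21+32 = 114
Milton-Oak-Upland-Sutton-Ivy-Milton: 19+9+21+8+38 = 95
Milton-Oak-Upland-Ivy-Sutton-Milton: 19+9+29+29+32 = 118
Milton-Ivy-Sutton-Oak-Upland-Milton: 38+29+17+9+28 = 121
Milton-Ivy-Sutton-Upland-Oak-Milton: 38+29+4+31+31 = 133
… (10 more)
Milton-Upland-Sutton-Ivy-Oak-Milton: 14+21+8+13+31 = 87  ← best
The minimum is 87.
One optimal route: Milton → Upland → Sutton → Ivy → Oak → Milton.

87 m — the shortest possible round trip.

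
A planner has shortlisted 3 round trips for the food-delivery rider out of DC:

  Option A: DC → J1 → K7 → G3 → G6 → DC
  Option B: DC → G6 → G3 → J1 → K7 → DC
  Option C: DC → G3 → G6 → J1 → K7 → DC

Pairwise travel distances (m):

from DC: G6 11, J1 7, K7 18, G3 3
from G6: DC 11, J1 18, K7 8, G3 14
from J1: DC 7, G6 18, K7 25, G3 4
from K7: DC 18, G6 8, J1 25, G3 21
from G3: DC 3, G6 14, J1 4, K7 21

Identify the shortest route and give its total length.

Option A: 7 + 25 + 21 + 14 + 11 = 78
Option B: 11 + 14 + 4 + 25 + 18 = 72
Option C: 3 + 14 + 18 + 25 + 18 = 78

Shortest is Option B, total 72 m.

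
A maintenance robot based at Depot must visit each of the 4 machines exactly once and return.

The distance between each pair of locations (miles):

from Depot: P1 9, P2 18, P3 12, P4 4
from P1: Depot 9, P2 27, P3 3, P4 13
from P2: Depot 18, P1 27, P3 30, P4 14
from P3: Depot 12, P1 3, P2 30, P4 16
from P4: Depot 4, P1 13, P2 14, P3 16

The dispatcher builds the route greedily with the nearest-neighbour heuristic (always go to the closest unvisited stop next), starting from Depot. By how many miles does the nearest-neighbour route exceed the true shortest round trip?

Depot: P4=4, P1=9, P3=12, P2=18 ⇒ P4
P4: P1=13, P2=14, P3=16 ⇒ P1
P1: P3=3, P2=27 ⇒ P3
P3: P2=30 ⇒ P2
NN route Depot → P4 → P1 → P3 → P2 → Depot costs 68.
Optimal: Depot → P1 → P3 → P2 → P4 → Depot costs 60 (by enumerating all 12 distinct tours).
Excess = 68 − 60 = 8.

The nearest-neighbour route is 8 miles longer than optimal.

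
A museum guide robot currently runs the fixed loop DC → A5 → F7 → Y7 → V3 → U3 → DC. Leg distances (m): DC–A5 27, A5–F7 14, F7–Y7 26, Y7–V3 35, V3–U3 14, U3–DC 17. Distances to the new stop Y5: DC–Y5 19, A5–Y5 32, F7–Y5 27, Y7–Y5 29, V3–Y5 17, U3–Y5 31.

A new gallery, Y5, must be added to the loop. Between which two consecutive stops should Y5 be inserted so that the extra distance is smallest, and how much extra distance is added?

Insertion cost between consecutive stops i–j is d(i,Y5) + d(Y5,j) − d(i,j):
  between DC and A5: 19 + 32 − 27 = 24
  between A5 and F7: 32 + 27 − 14 = 45
  between F7 and Y7: 27 + 29 − 26 = 30
  between Y7 and V3: 29 + 17 − 35 = 11
  between V3 and U3: 17 + 31 − 14 = 34
  between U3 and DC: 31 + 19 − 17 = 33
Cheapest insertion is between Y7 and V3, adding 11.
New total = 133 + 11 = 144.

Minimum extra distance: 11 m, inserting Y5 between Y7 and V3.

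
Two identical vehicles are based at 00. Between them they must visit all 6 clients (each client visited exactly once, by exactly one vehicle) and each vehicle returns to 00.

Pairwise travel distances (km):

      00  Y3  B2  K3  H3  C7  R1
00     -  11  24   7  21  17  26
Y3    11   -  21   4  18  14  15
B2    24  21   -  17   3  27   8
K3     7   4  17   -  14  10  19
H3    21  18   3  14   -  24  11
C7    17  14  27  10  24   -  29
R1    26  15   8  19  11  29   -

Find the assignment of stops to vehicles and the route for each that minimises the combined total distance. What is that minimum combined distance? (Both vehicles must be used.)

92 km — the smallest possible combined total.

Check every non-empty split of the stops between the two vehicles; for each half take its own optimal tour:
  {Y3} + {B2, K3, H3, C7, R1}: 22 + 78 = 100
  {B2} + {Y3, K3, H3, C7, R1}: 48 + 78 = 126
  {Y3, B2} + {K3, H3, C7, R1}: 56 + 78 = 134
  {K3} + {Y3, B2, H3, C7, R1}: 14 + 78 = 92
  {Y3, K3} + {B2, H3, C7, R1}: 22 + 78 = 100
  {B2, K3} + {Y3, H3, C7, R1}: 48 + 78 = 126
  … (31 splits in total)
Best: vehicle 1 00 → K3 → 00 = 14; vehicle 2 00 → Y3 → R1 → B2 → H3 → C7 → 00 = 78; combined 92.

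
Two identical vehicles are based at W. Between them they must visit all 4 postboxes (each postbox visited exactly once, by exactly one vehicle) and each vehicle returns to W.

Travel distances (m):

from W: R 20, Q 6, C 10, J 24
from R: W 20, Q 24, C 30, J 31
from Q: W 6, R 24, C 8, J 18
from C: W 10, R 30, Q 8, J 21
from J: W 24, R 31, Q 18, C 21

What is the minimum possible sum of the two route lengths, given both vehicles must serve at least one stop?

Minimum combined distance: 94 m.

Check every non-empty split of the stops between the two vehicles; for each half take its own optimal tour:
  {R} + {Q, C, J}: 40 + 55 = 95
  {Q} + {R, C, J}: 12 + 82 = 94
  {R, Q} + {C, J}: 50 + 55 = 105
  {C} + {R, Q, J}: 20 + 75 = 95
  {R, C} + {Q, J}: 60 + 48 = 108
  {Q, C} + {R, J}: 24 + 75 = 99
  … (7 splits in total)
Best: vehicle 1 W → Q → W = 12; vehicle 2 W → R → J → C → W = 82; combined 94.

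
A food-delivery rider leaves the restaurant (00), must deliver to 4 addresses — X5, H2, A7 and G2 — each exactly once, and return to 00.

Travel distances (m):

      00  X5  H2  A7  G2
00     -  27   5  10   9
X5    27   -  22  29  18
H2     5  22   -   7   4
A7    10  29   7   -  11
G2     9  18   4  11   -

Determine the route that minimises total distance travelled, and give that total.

00 - X5 - H2 - A7 - G2 - 00: 27+22+7+11+9 = 76
00 - X5 - H2 - G2 - A7 - 00: 27+22+4+11+10 = 74
00 - X5 - A7 - H2 - G2 - 00: 27+29+7+4+9 = 76
00 - X5 - A7 - G2 - H2 - 00: 27+29+11+4+5 = 76
00 - X5 - G2 - H2 - A7 - 00: 27+18+4+7+10 = 66
00 - X5 - G2 - A7 - H2 - 00: 27+18+11+7+5 = 68
00 - H2 - X5 - A7 - G2 - 00: 5+22+29+11+9 = 76
00 - H2 - X5 - G2 - A7 - 00: 5+22+18+11+10 = 66
00 - H2 - A7 - X5 - G2 - 00: 5+7+29+18+9 = 68
00 - H2 - G2 - X5 - A7 - 00: 5+4+18+29+10 = 66
00 - A7 - X5 - H2 - G2 - 00: 10+29+22+4+9 = 74
00 - A7 - H2 - X5 - G2 - 00: 10+7+22+18+9 = 66
The minimum is 66.
One optimal route: 00 → X5 → G2 → H2 → A7 → 00 (or its reverse).

Minimum total distance: 66 m.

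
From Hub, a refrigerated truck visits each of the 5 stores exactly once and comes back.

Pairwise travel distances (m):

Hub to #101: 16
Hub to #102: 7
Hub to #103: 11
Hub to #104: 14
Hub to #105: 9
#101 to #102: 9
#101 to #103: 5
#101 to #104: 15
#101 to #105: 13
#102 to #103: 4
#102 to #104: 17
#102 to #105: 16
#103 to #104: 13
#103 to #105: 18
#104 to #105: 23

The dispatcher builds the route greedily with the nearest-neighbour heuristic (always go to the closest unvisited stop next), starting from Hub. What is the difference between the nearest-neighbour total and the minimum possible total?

5 m longer than the optimal tour.

Hub: #102=7, #105=9, #103=11, #104=14, #101=16 ⇒ #102
#102: #103=4, #101=9, #105=16, #104=17 ⇒ #103
#103: #101=5, #104=13, #105=18 ⇒ #101
#101: #105=13, #104=15 ⇒ #105
#105: #104=23 ⇒ #104
NN route Hub → #102 → #103 → #101 → #105 → #104 → Hub costs 66.
Optimal: Hub → #102 → #103 → #104 → #101 → #105 → Hub costs 61 (by enumerating all 60 distinct tours).
Excess = 66 − 61 = 5.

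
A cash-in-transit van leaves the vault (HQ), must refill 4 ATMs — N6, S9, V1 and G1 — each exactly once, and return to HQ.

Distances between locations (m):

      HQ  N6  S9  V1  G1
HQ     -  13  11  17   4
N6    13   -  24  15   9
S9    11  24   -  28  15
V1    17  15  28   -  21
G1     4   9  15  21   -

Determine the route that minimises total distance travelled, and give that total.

HQ - N6 - S9 - V1 - G1 - HQ: 13+24+28+21+4 = 90
HQ - N6 - S9 - G1 - V1 - HQ: 13+24+15+21+17 = 90
HQ - N6 - V1 - S9 - G1 - HQ: 13+15+28+15+4 = 75
HQ - N6 - V1 - G1 - S9 - HQ: 13+15+21+15+11 = 75
HQ - N6 - G1 - S9 - V1 - HQ: 13+9+15+28+17 = 82
HQ - N6 - G1 - V1 - S9 - HQ: 13+9+21+28+11 = 82
HQ - S9 - N6 - V1 - G1 - HQ: 11+24+15+21+4 = 75
HQ - S9 - N6 - G1 - V1 - HQ: 11+24+9+21+17 = 82
HQ - S9 - V1 - N6 - G1 - HQ: 11+28+15+9+4 = 67
HQ - S9 - G1 - N6 - V1 - HQ: 11+15+9+15+17 = 67
HQ - V1 - N6 - S9 - G1 - HQ: 17+15+24+15+4 = 75
HQ - V1 - S9 - N6 - G1 - HQ: 17+28+24+9+4 = 82
The minimum is 67.
One optimal route: HQ → S9 → V1 → N6 → G1 → HQ (or its reverse).

67 m — the shortest possible round trip.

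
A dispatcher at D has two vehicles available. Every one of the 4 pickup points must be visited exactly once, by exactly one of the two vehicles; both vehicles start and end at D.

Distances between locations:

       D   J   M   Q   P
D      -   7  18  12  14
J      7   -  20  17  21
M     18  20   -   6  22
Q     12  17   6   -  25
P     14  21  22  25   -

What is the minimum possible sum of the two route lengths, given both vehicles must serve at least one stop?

68 — the smallest possible combined total.

Check every non-empty split of the stops between the two vehicles; for each half take its own optimal tour:
  {J} + {M, Q, P}: 14 + 54 = 68
  {M} + {J, Q, P}: 36 + 63 = 99
  {J, M} + {Q, P}: 45 + 51 = 96
  {Q} + {J, M, P}: 24 + 63 = 87
  {J, Q} + {M, P}: 36 + 54 = 90
  {M, Q} + {J, P}: 36 + 42 = 78
  … (7 splits in total)
Best: vehicle 1 D → J → D = 14; vehicle 2 D → Q → M → P → D = 54; combined 68.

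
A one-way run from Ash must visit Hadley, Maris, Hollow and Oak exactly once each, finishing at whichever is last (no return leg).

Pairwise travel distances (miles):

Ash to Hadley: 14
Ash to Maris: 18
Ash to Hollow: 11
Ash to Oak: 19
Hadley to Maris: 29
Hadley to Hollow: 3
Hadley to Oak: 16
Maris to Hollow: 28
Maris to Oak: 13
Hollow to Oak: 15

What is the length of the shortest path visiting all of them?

There are 4! = 24 possible orderings.
Ash→Hadley→Maris→Hollow→Oak: 14+29+28+15 = 86
Ash→Hadley→Maris→Oak→Hollow: 14+29+13+15 = 71
Ash→Hadley→Hollow→Maris→Oak: 14+3+28+13 = 58
Ash→Hadley→Hollow→Oak→Maris: 14+3+15+13 = 45
Ash→Hadley→Oak→Maris→Hollow: 14+16+13+28 = 71
Ash→Hadley→Oak→Hollow→Maris: 14+16+15+28 = 73
Ash→Maris→Hadley→Hollow→Oak: 18+29+3+15 = 65
Ash→Maris→Hadley→Oak→Hollow: 18+29+16+15 = 78
Ash→Maris→Hollow→Hadley→Oak: 18+28+3+16 = 65
Ash→Maris→Hollow→Oak→Hadley: 18+28+15+16 = 77
Ash→Maris→Oak→Hadley→Hollow: 18+13+16+3 = 50
Ash→Maris→Oak→Hollow→Hadley: 18+13+15+3 = 49
Ash→Hollow→Hadley→Maris→Oak: 11+3+29+13 = 56
Ash→Hollow→Hadley→Oak→Maris: 11+3+16+13 = 43
… (10 more)
The minimum is 43.
One shortest path: Ash → Hollow → Hadley → Oak → Maris.

Shortest open route: 43 miles.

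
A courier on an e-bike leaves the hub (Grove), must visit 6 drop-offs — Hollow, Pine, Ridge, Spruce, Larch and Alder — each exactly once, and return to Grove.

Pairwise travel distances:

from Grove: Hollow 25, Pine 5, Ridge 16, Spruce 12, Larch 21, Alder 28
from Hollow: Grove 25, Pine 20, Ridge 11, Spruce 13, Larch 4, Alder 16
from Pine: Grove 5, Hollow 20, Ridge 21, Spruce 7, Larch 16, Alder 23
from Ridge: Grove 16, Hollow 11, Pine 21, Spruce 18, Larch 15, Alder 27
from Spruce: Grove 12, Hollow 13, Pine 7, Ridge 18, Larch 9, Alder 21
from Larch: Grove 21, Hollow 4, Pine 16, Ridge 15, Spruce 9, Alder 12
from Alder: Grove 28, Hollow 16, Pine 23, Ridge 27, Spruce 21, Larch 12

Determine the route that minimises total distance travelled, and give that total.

Minimum total distance: 76.

There are 360 distinct closed tours to check (reversals are equivalent).
Grove→Hollow→Pine→Ridge→Spruce→Larch→Alder→Grove: 25+20+21+18+9+12+28 = 133
Grove→Hollow→Pine→Ridge→Spruce→Alder→Larch→Grove: 25+20+21+18+21+12+21 = 138
Grove→Hollow→Pine→Ridge→Larch→Spruce→Alder→Grove: 25+20+21+15+9+21+28 = 139
Grove→Hollow→Pine→Ridge→Larch→Alder→Spruce→Grove: 25+20+21+15+12+21+12 = 126
Grove→Hollow→Pine→Ridge→Alder→Spruce→Larch→Grove: 25+20+21+27+21+9+21 = 144
Grove→Hollow→Pine→Ridge→Alder→Larch→Spruce→Grove: 25+20+21+27+12+9+12 = 126
Grove→Hollow→Pine→Spruce→Ridge→Larch→Alder→Grove: 25+20+7+18+15+12+28 = 125
Grove→Hollow→Pine→Spruce→Ridge→Alder→Larch→Grove: 25+20+7+18+27+12+21 = 130
… (352 more)
Grove→Pine→Spruce→Larch→Alder→Hollow→Ridge→Grove: 5+7+9+12+16+11+16 = 76  ← best
The minimum is 76.
One optimal route: Grove → Pine → Spruce → Larch → Alder → Hollow → Ridge → Grove (or its reverse).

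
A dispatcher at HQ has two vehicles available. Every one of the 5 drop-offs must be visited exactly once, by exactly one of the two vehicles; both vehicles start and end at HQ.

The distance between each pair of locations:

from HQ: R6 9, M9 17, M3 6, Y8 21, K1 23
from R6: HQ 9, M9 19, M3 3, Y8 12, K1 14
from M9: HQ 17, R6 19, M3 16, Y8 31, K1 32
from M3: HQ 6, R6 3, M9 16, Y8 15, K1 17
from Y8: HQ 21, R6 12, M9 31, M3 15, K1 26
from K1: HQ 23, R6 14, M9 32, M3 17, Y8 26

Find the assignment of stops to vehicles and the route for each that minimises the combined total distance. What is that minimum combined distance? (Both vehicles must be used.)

104 — the smallest possible combined total.

Try each way of splitting the stops between the two vehicles (each non-empty) and, for each split, find the best tour for each vehicle:
  {R6} + {M9, M3, Y8, K1}: 18 + 96 = 114
  {M9} + {R6, M3, Y8, K1}: 34 + 70 = 104
  {R6, M9} + {M3, Y8, K1}: 45 + 70 = 115
  {M3} + {R6, M9, Y8, K1}: 12 + 96 = 108
  {R6, M3} + {M9, Y8, K1}: 18 + 96 = 114
  {M9, M3} + {R6, Y8, K1}: 39 + 70 = 109
  … (15 splits in total)
Best: vehicle 1 HQ → M9 → HQ = 34; vehicle 2 HQ → R6 → Y8 → K1 → M3 → HQ = 70; combined 104.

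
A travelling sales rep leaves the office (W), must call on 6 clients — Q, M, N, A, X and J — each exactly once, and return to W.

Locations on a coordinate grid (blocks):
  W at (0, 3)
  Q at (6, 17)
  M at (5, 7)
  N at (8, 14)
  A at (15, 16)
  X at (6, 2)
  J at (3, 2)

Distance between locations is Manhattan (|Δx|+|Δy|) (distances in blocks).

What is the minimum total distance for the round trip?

With 6 stops there are 6!/2 = 360 distinct round trips (a route and its reverse cost the same).
W - Q - M - N - A - X - J - W: 20+11+10+9+23+3+4 = 80
W - Q - M - N - A - J - X - W: 20+11+10+9+26+3+7 = 86
W - Q - M - N - X - A - J - W: 20+11+10+14+23+26+4 = 108
W - Q - M - N - X - J - A - W: 20+11+10+14+3+26+28 = 112
W - Q - M - N - J - A - X - W: 20+11+10+17+26+23+7 = 114
W - Q - M - N - J - X - A - W: 20+11+10+17+3+23+28 = 112
W - Q - M - A - N - X - J - W: 20+11+19+9+14+3+4 = 80
W - Q - M - A - N - J - X - W: 20+11+19+9+17+3+7 = 86
… (352 more)
W - M - Q - A - N - X - J - W: 9+11+10+9+14+3+4 = 60  ← best
The minimum is 60.
One optimal route: W → M → Q → A → N → X → J → W (or its reverse).

60 blocks — the shortest possible round trip.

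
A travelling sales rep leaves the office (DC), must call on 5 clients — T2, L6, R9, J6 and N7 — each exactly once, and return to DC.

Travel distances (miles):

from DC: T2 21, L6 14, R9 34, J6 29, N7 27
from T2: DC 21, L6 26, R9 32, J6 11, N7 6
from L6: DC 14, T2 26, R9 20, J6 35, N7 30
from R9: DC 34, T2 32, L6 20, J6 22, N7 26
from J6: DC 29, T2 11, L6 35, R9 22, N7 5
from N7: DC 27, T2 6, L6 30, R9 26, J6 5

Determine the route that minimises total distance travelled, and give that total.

There are 60 distinct closed tours to check (reversals are equivalent).
DC-T2-L6-R9-J6-N7-DC: 21+26+20+22+5+27 = 121
DC-T2-L6-R9-N7-J6-DC: 21+26+20+26+5+29 = 127
DC-T2-L6-J6-R9-N7-DC: 21+26+35+22+26+27 = 157
DC-T2-L6-J6-N7-R9-DC: 21+26+35+5+26+34 = 147
DC-T2-L6-N7-R9-J6-DC: 21+26+30+26+22+29 = 154
DC-T2-L6-N7-J6-R9-DC: 21+26+30+5+22+34 = 138
DC-T2-R9-L6-J6-N7-DC: 21+32+20+35+5+27 = 140
DC-T2-R9-L6-N7-J6-DC: 21+32+20+30+5+29 = 137
DC-T2-R9-J6-L6-N7-DC: 21+32+22+35+30+27 = 167
DC-T2-R9-J6-N7-L6-DC: 21+32+22+5+30+14 = 124
DC-T2-R9-N7-L6-J6-DC: 21+32+26+30+35+29 = 173
DC-T2-R9-N7-J6-L6-DC: 21+32+26+5+35+14 = 133
DC-T2-J6-L6-R9-N7-DC: 21+11+35+20+26+27 = 140
DC-T2-J6-L6-N7-R9-DC: 21+11+35+30+26+34 = 157
… (46 more)
DC-T2-N7-J6-R9-L6-DC: 21+6+5+22+20+14 = 88  ← best
The minimum is 88.
One optimal route: DC → T2 → N7 → J6 → R9 → L6 → DC (or its reverse).

88 miles — the shortest possible round trip.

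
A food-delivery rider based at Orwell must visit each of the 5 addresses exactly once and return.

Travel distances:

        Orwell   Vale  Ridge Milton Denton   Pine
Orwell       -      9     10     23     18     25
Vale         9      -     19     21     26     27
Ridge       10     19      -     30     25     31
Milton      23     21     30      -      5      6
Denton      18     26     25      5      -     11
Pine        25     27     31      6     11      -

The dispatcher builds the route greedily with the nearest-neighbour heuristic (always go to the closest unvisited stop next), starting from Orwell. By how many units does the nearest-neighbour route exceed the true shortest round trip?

7 longer than the optimal tour.

Orwell: Vale=9, Ridge=10, Denton=18, Milton=23, Pine=25 ⇒ Vale
Vale: Ridge=19, Milton=21, Denton=26, Pine=27 ⇒ Ridge
Ridge: Denton=25, Milton=30, Pine=31 ⇒ Denton
Denton: Milton=5, Pine=11 ⇒ Milton
Milton: Pine=6 ⇒ Pine
NN route Orwell → Vale → Ridge → Denton → Milton → Pine → Orwell costs 89.
Optimal: Orwell → Vale → Milton → Pine → Denton → Ridge → Orwell costs 82 (by enumerating all 60 distinct tours).
Excess = 89 − 82 = 7.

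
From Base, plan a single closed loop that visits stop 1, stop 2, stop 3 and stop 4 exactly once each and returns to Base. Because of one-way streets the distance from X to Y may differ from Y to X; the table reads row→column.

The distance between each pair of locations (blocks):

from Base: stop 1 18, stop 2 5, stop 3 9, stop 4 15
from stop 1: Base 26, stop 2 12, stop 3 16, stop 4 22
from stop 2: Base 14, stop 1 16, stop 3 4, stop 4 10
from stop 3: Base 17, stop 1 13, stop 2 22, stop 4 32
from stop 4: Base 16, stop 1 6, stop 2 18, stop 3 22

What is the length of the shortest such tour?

Shortest round trip = 54 blocks.

Base→stop 1→stop 2→stop 3→stop 4→Base: 18+12+4+32+16 = 82
Base→stop 1→stop 2→stop 4→stop 3→Base: 18+12+10+22+17 = 79
Base→stop 1→stop 3→stop 2→stop 4→Base: 18+16+22+10+16 = 82
Base→stop 1→stop 3→stop 4→stop 2→Base: 18+16+32+18+14 = 98
Base→stop 1→stop 4→stop 2→stop 3→Base: 18+22+18+4+17 = 79
Base→stop 1→stop 4→stop 3→stop 2→Base: 18+22+22+22+14 = 98
Base→stop 2→stop 1→stop 3→stop 4→Base: 5+16+16+32+16 = 85
Base→stop 2→stop 1→stop 4→stop 3→Base: 5+16+22+22+17 = 82
Base→stop 2→stop 3→stop 1→stop 4→Base: 5+4+13+22+16 = 60
Base→stop 2→stop 3→stop 4→stop 1→Base: 5+4+32+6+26 = 73
Base→stop 2→stop 4→stop 1→stop 3→Base: 5+10+6+16+17 = 54
Base→stop 2→stop 4→stop 3→stop 1→Base: 5+10+22+13+26 = 76
Base→stop 3→stop 1→stop 2→stop 4→Base: 9+13+12+10+16 = 60
Base→stop 3→stop 1→stop 4→stop 2→Base: 9+13+22+18+14 = 76
… (10 more)
The minimum is 54.
One optimal route: Base → stop 2 → stop 4 → stop 1 → stop 3 → Base.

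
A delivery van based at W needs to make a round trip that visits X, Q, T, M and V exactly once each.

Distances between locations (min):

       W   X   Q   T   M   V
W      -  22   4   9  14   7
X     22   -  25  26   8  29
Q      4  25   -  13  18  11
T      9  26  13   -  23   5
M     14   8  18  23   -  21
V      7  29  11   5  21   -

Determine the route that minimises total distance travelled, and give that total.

Shortest round trip = 68 min.

With 5 stops there are 5!/2 = 60 distinct round trips (a route and its reverse cost the same).
W → X → Q → T → M → V → W: 22+25+13+23+21+7 = 111
W → X → Q → T → V → M → W: 22+25+13+5+21+14 = 100
W → X → Q → M → T → V → W: 22+25+18+23+5+7 = 100
W → X → Q → M → V → T → W: 22+25+18+21+5+9 = 100
W → X → Q → V → T → M → W: 22+25+11+5+23+14 = 100
W → X → Q → V → M → T → W: 22+25+11+21+23+9 = 111
W → X → T → Q → M → V → W: 22+26+13+18+21+7 = 107
W → X → T → Q → V → M → W: 22+26+13+11+21+14 = 107
W → X → T → M → Q → V → W: 22+26+23+18+11+7 = 107
W → X → T → M → V → Q → W: 22+26+23+21+11+4 = 107
W → X → T → V → Q → M → W: 22+26+5+11+18+14 = 96
W → X → T → V → M → Q → W: 22+26+5+21+18+4 = 96
W → X → M → Q → T → V → W: 22+8+18+13+5+7 = 73
W → X → M → Q → V → T → W: 22+8+18+11+5+9 = 73
… (46 more)
W → Q → M → X → T → V → W: 4+18+8+26+5+7 = 68  ← best
The minimum is 68.
One optimal route: W → Q → M → X → T → V → W (or its reverse).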